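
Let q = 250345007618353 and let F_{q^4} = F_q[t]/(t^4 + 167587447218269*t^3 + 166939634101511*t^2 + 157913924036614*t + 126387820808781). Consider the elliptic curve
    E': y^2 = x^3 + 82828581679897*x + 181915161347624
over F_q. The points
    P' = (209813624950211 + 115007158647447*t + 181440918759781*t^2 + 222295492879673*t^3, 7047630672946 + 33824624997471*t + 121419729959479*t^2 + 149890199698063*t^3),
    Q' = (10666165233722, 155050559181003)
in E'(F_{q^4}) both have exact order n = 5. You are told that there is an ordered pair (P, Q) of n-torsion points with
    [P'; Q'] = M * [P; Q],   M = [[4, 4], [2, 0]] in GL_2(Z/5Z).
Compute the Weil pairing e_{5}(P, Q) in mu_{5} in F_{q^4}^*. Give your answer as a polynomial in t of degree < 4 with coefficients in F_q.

235818334045808 + 174435502818951*t + 42894170719285*t^2 + 43735165955809*t^3

e_{5}(aP+bQ,cP+dQ) = e_{5}(P,Q)^(ad-bc); with (a,b,c,d)=(4,4,2,0) this gives the det-5 law.
det M = 4*0 - 4*2 = -8 = 2 (mod 5); 2^{-1} = 3 (mod 5).
Miller loop for e_{5} over F_{250345007618353^4}: bits of 5 = 101; 2 double steps + 1 add steps, l/v at each.
The quotient is 192770492533510 + 189403288811628*t + 114658234685375*t^2 + 103359286193657*t^3.
Hence e(P,Q) = 235818334045808 + 174435502818951*t + 42894170719285*t^2 + 43735165955809*t^3 in F_{250345007618353^4}^*.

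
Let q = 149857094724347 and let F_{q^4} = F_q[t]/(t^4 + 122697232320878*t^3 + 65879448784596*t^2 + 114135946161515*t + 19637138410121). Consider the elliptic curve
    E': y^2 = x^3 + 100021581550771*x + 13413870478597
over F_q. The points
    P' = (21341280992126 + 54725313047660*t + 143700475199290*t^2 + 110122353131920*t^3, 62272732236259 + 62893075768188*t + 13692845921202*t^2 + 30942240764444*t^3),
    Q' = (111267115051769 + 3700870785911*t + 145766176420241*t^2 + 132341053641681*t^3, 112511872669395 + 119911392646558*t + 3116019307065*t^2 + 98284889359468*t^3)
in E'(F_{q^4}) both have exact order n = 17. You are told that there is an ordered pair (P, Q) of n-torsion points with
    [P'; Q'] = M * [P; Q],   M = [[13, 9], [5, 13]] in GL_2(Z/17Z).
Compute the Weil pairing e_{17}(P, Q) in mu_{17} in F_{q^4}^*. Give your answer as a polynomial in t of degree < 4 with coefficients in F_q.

The 17-Weil pairing on E[17] over F_{149857094724347} is alternating-bilinear: e_{17}(P',Q') = e_{17}(P,Q)^det(M).
13*13 - 9*5 = 124; reduced mod 17: det = 5, inverse 7.
5-bit Miller (10001) on E'/F_{149857094724347} with a'=100021581550771, b'=13413870478597: accumulate tangent/chord ratios at Q'+S and P'+S'.
Miller gives e_{17}(P',Q') = 147869268357157 + 129816128468184*t + 24814717581732*t^2 + 145988373051293*t^3 in F_{149857094724347^4}.
(147869268357157 + 129816128468184*t + 24814717581732*t^2 + 145988373051293*t^3)^{7} mod (149857094724347,f) = 6255597350491 + 85915305770564*t + 87876892075931*t^2 + 7128627665656*t^3.

6255597350491 + 85915305770564*t + 87876892075931*t^2 + 7128627665656*t^3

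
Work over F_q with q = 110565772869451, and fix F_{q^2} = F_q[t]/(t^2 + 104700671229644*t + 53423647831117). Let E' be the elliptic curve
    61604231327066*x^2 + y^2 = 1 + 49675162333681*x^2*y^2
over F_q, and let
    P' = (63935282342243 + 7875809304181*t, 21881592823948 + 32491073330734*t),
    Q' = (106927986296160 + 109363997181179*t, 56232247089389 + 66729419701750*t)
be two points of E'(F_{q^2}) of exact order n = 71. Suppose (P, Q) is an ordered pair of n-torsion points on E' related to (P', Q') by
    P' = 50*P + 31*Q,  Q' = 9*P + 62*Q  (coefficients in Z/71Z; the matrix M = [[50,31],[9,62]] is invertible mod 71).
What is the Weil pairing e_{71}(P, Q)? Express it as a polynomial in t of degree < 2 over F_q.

Under M = [[50,31],[9,62]] in GL_2(Z/71), e_{71}(P',Q') = e_{71}(P,Q)^(50*62-31*9 mod 71).
Inverting 52 mod 71: 56. Thus e_{71}(P,Q) = e(P',Q')^{56}.
Edwards->Montgomery: u=(1+y)/(1-y), v=u/x -> 75121358550250v^2=u^3+32073990590366u^2+u; then x_W=30623710465709u+73829452044850: y^2=x^3+55665536005264*x+101850535500240.
Double-and-add over 1000111: 7-1 doublings, 4-1 additions; each step l_{T,T}/v_{2T} or l_{T,P'}/v at Q'+S for random S.
The quotient is 10171026171297 + 7850687640930*t.
Raise to 56: e(P,Q) = 43605244300628 + 71390248242547*t in mu_{71}.

43605244300628 + 71390248242547*t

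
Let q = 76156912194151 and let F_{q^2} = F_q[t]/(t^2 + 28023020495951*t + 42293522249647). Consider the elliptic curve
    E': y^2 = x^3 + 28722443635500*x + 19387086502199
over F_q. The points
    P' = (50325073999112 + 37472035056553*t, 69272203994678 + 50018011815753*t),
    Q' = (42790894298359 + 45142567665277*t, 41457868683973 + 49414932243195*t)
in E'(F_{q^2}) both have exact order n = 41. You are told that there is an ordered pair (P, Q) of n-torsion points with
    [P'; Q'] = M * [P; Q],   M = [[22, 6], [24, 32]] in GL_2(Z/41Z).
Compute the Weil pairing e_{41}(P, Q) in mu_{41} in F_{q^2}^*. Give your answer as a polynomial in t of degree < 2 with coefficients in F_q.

57941358449718 + 67336910445326*t

Since e_{41}(P,P)=e_{41}(Q,Q)=1 and e_{41}(Q,P)=e_{41}(P,Q)^{-1}, expanding e_{41}(22*P + 6*Q,24*P + 32*Q) leaves e(P,Q)^det(M).
Inverting 27 mod 41: 38. Thus e_{41}(P,Q) = e(P',Q')^{38}.
6-bit Miller (101001) on E'/F_{76156912194151} with a'=28722443635500, b'=19387086502199: accumulate tangent/chord ratios at Q'+S and P'+S'.
f_P(D_Q)/f_Q(D_P) = 7687781348506 + 60526066714404*t.
e_{41}(P,Q) = (7687781348506 + 60526066714404*t)^{38} = 57941358449718 + 67336910445326*t.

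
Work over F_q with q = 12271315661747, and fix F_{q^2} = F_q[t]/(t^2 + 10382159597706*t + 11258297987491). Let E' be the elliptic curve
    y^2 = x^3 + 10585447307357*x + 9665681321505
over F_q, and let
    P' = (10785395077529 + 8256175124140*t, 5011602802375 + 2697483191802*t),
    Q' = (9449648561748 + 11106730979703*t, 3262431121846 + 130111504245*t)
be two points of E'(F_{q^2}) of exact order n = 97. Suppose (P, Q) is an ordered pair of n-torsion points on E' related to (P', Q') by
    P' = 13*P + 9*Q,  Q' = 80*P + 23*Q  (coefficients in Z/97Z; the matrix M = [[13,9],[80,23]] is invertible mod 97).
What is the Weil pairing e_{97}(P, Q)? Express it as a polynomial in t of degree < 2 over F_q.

e_{97}(aP+bQ,cP+dQ) = e_{97}(P,Q)^(ad-bc); with (a,b,c,d)=(13,9,80,23) this gives the det-97 law.
13*23 - 9*80 = -421; reduced mod 97: det = 64, inverse 47.
n = 97 = (1100001)_2 (7 bits, wt 3); accumulate f_{97,P'}(Q'+S)/f_{97,P'}(S) along the 6-step ladder.
So e_{97}(P',Q') = 2900477384533 + 3583503239192*t.
Hence e(P,Q) = 2833565996170 + 1410501019656*t in F_{12271315661747^2}^*.

2833565996170 + 1410501019656*t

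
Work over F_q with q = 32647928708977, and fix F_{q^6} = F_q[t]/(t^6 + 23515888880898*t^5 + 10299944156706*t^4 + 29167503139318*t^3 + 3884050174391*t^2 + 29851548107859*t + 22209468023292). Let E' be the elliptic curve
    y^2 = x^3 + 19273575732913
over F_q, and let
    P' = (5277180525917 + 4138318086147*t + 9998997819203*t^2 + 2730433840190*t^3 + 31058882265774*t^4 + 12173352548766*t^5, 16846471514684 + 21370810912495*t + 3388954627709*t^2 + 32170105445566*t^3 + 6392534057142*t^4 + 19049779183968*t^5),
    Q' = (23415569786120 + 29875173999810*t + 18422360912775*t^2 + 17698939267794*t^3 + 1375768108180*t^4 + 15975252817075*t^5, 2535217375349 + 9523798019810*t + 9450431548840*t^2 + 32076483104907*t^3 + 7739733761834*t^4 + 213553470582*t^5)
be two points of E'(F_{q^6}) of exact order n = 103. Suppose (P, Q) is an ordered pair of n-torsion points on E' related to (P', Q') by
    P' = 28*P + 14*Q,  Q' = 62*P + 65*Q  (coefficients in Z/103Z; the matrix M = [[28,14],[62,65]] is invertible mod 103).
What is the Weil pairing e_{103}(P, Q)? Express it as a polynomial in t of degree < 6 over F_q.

24759173919043 + 24111628544740*t + 6093421200708*t^2 + 5270625104876*t^3 + 11868025541122*t^4 + 28014511108584*t^5

e_{103} is bilinear + alternating on E[103], so e_{103}(28*P + 14*Q, 62*P + 65*Q) = e_{103}(P,Q)^(28*65-14*62).
det M = 28*65 - 14*62 = 952 = 25 (mod 103); 25^{-1} = 33 (mod 103).
Miller loop for e_{103} over F_{32647928708977^6}: bits of 103 = 1100111; 6 double steps + 4 add steps, l/v at each.
Miller gives e_{103}(P',Q') = 27754441581415 + 2255692905880*t + 32324988959247*t^2 + 29748078122223*t^3 + 1198420393191*t^4 + 23580151023053*t^5 in F_{32647928708977^6}.
(27754441581415 + 2255692905880*t + 32324988959247*t^2 + 29748078122223*t^3 + 1198420393191*t^4 + 23580151023053*t^5)^{33} mod (32647928708977,f) = 24759173919043 + 24111628544740*t + 6093421200708*t^2 + 5270625104876*t^3 + 11868025541122*t^4 + 28014511108584*t^5.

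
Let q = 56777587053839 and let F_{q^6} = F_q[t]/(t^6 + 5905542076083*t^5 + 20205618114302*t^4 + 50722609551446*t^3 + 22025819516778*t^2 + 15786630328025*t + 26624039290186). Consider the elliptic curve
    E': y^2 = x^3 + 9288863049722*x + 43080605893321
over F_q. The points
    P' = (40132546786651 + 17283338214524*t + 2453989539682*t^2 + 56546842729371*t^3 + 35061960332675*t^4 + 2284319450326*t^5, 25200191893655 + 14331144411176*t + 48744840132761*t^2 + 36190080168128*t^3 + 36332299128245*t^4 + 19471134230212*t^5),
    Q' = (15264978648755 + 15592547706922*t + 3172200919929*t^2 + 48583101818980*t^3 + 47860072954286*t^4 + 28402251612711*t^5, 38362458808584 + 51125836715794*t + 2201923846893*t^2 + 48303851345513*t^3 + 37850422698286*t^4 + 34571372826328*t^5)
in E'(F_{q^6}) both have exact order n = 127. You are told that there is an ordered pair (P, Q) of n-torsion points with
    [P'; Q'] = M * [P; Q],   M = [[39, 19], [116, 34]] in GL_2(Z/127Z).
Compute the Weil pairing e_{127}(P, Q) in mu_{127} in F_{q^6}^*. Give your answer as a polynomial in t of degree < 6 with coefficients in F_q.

51267507736924 + 39146968889252*t + 48731431273863*t^2 + 6422352529417*t^3 + 38526348561046*t^4 + 19397539473972*t^5

Alternating bilinearity on E[127] (values in mu_{127} in F_{56777587053839^6}) gives e(P',Q') = e(P,Q)^det(M).
Inverting 11 mod 127: 104. Thus e_{127}(P,Q) = e(P',Q')^{104}.
7-bit Miller (1111111) on E'/F_{56777587053839} with a'=9288863049722, b'=43080605893321: accumulate tangent/chord ratios at Q'+S and P'+S'.
So e_{127}(P',Q') = 19152292350166 + 45152088997816*t + 39765435178406*t^2 + 21465397704950*t^3 + 2656006535077*t^4 + 5676183313757*t^5.
(19152292350166 + 45152088997816*t + 39765435178406*t^2 + 21465397704950*t^3 + 2656006535077*t^4 + 5676183313757*t^5)^{104} mod (56777587053839,f) = 51267507736924 + 39146968889252*t + 48731431273863*t^2 + 6422352529417*t^3 + 38526348561046*t^4 + 19397539473972*t^5.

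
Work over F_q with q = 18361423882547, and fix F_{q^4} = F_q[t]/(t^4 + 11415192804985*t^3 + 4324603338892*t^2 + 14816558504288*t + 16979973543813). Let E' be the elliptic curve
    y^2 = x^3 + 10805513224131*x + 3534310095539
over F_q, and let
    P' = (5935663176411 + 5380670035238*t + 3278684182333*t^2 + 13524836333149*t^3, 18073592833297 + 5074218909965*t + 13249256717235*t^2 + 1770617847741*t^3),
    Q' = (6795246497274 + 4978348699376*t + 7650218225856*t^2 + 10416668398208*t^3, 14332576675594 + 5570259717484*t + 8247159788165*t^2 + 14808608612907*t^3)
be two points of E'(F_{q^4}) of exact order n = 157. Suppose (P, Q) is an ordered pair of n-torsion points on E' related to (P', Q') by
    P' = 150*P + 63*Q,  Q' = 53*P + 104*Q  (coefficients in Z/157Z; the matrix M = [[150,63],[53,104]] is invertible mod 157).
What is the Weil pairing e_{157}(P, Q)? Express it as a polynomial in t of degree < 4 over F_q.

e_{157} is bilinear + alternating on E[157], so e_{157}(150*P + 63*Q, 53*P + 104*Q) = e_{157}(P,Q)^(150*104-63*53).
Inverting 15 mod 157: 21. Thus e_{157}(P,Q) = e(P',Q')^{21}.
Run Miller on y^2=x^3+10805513224131*x+3534310095539 over F_{18361423882547}: ladder 10011101 (8 bits); e = f_P(D_Q)/f_Q(D_P).
Result: e(P',Q') = 13461914263611 + 15738294344853*t + 4652591906368*t^2 + 9763642583589*t^3.
Thus e_{157}(P,Q) = 8185434479067 + 16139954161575*t + 3523094672380*t^2 + 4037079658924*t^3.

8185434479067 + 16139954161575*t + 3523094672380*t^2 + 4037079658924*t^3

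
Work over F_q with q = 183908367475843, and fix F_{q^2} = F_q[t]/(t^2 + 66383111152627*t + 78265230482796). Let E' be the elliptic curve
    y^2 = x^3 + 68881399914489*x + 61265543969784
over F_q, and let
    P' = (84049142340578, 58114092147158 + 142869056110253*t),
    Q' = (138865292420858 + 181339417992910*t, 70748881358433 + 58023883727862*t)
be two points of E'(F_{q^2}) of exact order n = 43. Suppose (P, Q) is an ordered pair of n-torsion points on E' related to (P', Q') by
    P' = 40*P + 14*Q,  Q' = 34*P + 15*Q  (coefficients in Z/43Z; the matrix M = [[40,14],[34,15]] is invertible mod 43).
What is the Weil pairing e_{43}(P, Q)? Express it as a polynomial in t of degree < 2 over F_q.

The 43-Weil pairing on E[43] over F_{183908367475843} is alternating-bilinear: e_{43}(P',Q') = e_{43}(P,Q)^det(M).
40*15 - 14*34 = 124; reduced mod 43: det = 38, inverse 17.
Miller loop for e_{43} over F_{183908367475843^2}: bits of 43 = 101011; 5 double steps + 3 add steps, l/v at each.
The quotient is 183351589812357 + 56054932155454*t.
e_{43}(P,Q) = (183351589812357 + 56054932155454*t)^{17} = 125866869601911 + 149447935008767*t.

125866869601911 + 149447935008767*t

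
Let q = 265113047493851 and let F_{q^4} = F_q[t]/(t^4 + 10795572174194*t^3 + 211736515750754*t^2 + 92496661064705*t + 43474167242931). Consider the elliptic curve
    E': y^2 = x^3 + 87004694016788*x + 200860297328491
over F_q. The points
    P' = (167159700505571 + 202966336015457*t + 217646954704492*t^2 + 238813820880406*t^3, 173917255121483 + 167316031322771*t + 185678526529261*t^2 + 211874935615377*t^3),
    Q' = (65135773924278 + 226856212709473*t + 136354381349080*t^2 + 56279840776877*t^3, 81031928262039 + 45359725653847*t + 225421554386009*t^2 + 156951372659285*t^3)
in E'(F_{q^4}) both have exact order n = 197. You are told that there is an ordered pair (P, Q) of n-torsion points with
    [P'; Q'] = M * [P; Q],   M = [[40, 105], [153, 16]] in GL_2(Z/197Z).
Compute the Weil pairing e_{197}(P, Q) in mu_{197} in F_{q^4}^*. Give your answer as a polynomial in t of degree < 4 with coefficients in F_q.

156426712815734 + 75970540990844*t + 38731980081442*t^2 + 175427544046192*t^3

Alternating bilinearity on E[197] (values in mu_{197} in F_{265113047493851^4}) gives e(P',Q') = e(P,Q)^det(M).
40*16 - 105*153 = -15425; reduced mod 197: det = 138, inverse 10.
n = 197 = (11000101)_2 (8 bits, wt 4); accumulate f_{197,P'}(Q'+S)/f_{197,P'}(S) along the 7-step ladder.
e_{197}(P',Q') = 190562493169492 + 191444949673060*t + 203008266170944*t^2 + 24700537712107*t^3.
Thus e_{197}(P,Q) = 156426712815734 + 75970540990844*t + 38731980081442*t^2 + 175427544046192*t^3.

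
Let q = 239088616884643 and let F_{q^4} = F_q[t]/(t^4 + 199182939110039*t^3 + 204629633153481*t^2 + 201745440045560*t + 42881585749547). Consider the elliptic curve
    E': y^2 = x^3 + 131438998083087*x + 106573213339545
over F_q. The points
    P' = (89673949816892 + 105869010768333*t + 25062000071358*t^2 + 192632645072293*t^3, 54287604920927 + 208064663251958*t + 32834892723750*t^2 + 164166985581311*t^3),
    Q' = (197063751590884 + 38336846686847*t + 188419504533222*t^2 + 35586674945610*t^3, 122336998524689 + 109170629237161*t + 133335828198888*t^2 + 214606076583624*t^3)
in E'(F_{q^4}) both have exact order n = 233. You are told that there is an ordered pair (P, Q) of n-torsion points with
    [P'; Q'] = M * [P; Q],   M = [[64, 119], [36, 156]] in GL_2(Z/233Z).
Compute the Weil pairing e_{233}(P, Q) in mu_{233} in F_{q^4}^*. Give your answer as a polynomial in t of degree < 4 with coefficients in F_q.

Alternating bilinearity on E[233] (values in mu_{233} in F_{239088616884643^4}) gives e(P',Q') = e(P,Q)^det(M).
Inverting 108 mod 233: 41. Thus e_{233}(P,Q) = e(P',Q')^{41}.
Run Miller on y^2=x^3+131438998083087*x+106573213339545 over F_{239088616884643}: ladder 11101001 (8 bits); e = f_P(D_Q)/f_Q(D_P).
Miller gives e_{233}(P',Q') = 34819500646757 + 91718704135903*t + 57898949599740*t^2 + 25749270683497*t^3 in F_{239088616884643^4}.
Raise to 41: e(P,Q) = 217339747506623 + 162880322416014*t + 198159212486321*t^2 + 64978956520506*t^3 in mu_{233}.

217339747506623 + 162880322416014*t + 198159212486321*t^2 + 64978956520506*t^3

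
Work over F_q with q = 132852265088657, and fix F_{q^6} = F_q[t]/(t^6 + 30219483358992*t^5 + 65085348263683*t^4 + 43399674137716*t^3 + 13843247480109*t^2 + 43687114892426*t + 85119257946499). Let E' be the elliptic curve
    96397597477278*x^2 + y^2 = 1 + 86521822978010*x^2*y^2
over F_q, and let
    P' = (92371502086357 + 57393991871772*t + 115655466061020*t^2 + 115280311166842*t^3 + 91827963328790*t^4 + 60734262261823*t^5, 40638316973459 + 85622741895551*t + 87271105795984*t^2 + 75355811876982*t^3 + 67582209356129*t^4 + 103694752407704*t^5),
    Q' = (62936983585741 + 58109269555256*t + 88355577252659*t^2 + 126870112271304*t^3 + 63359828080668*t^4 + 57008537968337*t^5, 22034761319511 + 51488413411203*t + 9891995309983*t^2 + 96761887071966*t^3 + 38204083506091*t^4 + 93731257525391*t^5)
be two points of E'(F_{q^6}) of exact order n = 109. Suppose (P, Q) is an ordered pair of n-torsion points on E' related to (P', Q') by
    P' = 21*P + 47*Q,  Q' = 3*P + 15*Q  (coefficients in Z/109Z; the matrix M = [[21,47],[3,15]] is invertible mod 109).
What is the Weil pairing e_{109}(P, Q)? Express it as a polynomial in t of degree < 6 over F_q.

e_{109} is bilinear + alternating on E[109], so e_{109}(21*P + 47*Q, 3*P + 15*Q) = e_{109}(P,Q)^(21*15-47*3).
So e_{109}(P,Q) = e_{109}(P',Q')^{52}, since 65*52 = 1 mod 109.
Edwards a_E,d_E -> Montgomery A=121891118522476,B=99165342689277 -> Weierstrass 110517292488307,0 via alpha=74770658438767,beta=2468943624817.
Double-and-add over 1101101: 7-1 doublings, 5-1 additions; each step l_{T,T}/v_{2T} or l_{T,P'}/v at Q'+S for random S.
f_P(D_Q)/f_Q(D_P) = 106931701192693 + 128827395542744*t + 72118822783906*t^2 + 37178522524389*t^3 + 70961565114015*t^4 + 91082732263324*t^5.
Thus e_{109}(P,Q) = 61442879996355 + 123703351539335*t + 42013460181757*t^2 + 49820473353877*t^3 + 18885418890940*t^4 + 117076695046852*t^5.

61442879996355 + 123703351539335*t + 42013460181757*t^2 + 49820473353877*t^3 + 18885418890940*t^4 + 117076695046852*t^5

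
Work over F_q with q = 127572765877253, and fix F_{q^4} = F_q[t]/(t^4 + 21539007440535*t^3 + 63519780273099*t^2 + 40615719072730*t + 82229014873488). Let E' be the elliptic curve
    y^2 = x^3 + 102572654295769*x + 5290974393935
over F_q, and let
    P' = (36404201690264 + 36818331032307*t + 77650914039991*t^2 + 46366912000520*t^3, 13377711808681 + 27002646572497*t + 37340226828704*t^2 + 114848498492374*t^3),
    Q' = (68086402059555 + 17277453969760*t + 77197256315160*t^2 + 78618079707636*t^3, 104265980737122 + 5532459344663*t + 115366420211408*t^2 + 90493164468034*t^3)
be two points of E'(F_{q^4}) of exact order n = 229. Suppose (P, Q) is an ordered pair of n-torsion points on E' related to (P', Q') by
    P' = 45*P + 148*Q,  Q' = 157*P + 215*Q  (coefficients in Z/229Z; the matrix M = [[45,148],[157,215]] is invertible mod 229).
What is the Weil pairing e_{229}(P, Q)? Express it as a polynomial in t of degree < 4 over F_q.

89519607587270 + 63963144320891*t + 24935065751413*t^2 + 104916648289967*t^3

e_{229} is bilinear + alternating on E[229], so e_{229}(45*P + 148*Q, 157*P + 215*Q) = e_{229}(P,Q)^(45*215-148*157).
Hence e(P,Q) = e(P',Q')^{87} where 87 = 179^{-1} mod 229.
8-bit Miller (11100101) on E'/F_{127572765877253} with a'=102572654295769, b'=5290974393935: accumulate tangent/chord ratios at Q'+S and P'+S'.
f_P(D_Q)/f_Q(D_P) = 33201030805278 + 74230181716137*t + 22315543080069*t^2 + 28103704258135*t^3.
e_{229}(P,Q) = (33201030805278 + 74230181716137*t + 22315543080069*t^2 + 28103704258135*t^3)^{87} = 89519607587270 + 63963144320891*t + 24935065751413*t^2 + 104916648289967*t^3.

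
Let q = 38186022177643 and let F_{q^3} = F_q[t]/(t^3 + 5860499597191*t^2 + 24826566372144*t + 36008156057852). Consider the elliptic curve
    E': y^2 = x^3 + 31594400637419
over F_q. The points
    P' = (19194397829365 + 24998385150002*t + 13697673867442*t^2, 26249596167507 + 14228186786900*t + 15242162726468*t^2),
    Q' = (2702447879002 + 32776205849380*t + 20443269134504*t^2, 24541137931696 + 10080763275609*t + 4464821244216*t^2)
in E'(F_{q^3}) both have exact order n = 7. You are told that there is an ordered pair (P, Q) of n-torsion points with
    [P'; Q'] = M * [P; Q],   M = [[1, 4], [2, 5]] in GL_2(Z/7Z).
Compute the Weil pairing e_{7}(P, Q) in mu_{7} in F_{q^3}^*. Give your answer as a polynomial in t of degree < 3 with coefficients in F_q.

Alternating bilinearity on E[7] (values in mu_{7} in F_{38186022177643^3}) gives e(P',Q') = e(P,Q)^det(M).
Hence e(P,Q) = e(P',Q')^{2} where 2 = 4^{-1} mod 7.
n = 7 = (111)_2 (3 bits, wt 3); accumulate f_{7,P'}(Q'+S)/f_{7,P'}(S) along the 2-step ladder.
f_P(D_Q)/f_Q(D_P) = 5241370956425 + 29131795104893*t + 6683906292332*t^2.
Hence e(P,Q) = 34847479963838 + 27623368827620*t + 28530707406610*t^2 in F_{38186022177643^3}^*.

34847479963838 + 27623368827620*t + 28530707406610*t^2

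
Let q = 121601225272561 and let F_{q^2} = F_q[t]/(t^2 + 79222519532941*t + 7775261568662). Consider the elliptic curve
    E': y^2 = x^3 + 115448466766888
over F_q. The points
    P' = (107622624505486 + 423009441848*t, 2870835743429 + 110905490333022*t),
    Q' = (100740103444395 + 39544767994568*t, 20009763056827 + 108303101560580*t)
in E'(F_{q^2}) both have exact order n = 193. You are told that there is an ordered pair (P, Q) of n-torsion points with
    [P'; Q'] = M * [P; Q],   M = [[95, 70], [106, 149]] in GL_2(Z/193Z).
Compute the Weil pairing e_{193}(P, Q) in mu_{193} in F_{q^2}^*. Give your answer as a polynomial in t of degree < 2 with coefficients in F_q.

93916807499991 + 15858511453107*t

Since e_{193}(P,P)=e_{193}(Q,Q)=1 and e_{193}(Q,P)=e_{193}(P,Q)^{-1}, expanding e_{193}(95*P + 70*Q,106*P + 149*Q) leaves e(P,Q)^det(M).
det M = 95*149 - 70*106 = 6735 = 173 (mod 193); 173^{-1} = 164 (mod 193).
Double-and-add over 11000001: 8-1 doublings, 3-1 additions; each step l_{T,T}/v_{2T} or l_{T,P'}/v at Q'+S for random S.
Miller gives e_{193}(P',Q') = 65205895507006 + 36342746567136*t in F_{121601225272561^2}.
(65205895507006 + 36342746567136*t)^{164} mod (121601225272561,f) = 93916807499991 + 15858511453107*t.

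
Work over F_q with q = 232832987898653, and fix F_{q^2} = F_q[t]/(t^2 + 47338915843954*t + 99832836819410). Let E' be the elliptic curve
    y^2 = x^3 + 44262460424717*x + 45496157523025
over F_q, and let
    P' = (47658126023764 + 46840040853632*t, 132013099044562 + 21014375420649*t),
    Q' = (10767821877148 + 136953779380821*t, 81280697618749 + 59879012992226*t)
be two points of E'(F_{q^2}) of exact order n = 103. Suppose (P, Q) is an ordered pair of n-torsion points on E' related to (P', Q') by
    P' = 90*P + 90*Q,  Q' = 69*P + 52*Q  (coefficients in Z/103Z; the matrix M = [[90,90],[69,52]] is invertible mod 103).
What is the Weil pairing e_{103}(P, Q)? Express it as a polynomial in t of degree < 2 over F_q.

68914582138700 + 173113898854769*t

e_{103} is bilinear + alternating on E[103], so e_{103}(90*P + 90*Q, 69*P + 52*Q) = e_{103}(P,Q)^(90*52-90*69).
Hence e(P,Q) = e(P',Q')^{55} where 55 = 15^{-1} mod 103.
Double-and-add over 1100111: 7-1 doublings, 5-1 additions; each step l_{T,T}/v_{2T} or l_{T,P'}/v at Q'+S for random S.
Miller gives e_{103}(P',Q') = 115039953848387 + 196798461880186*t in F_{232832987898653^2}.
e_{103}(P,Q) = (115039953848387 + 196798461880186*t)^{55} = 68914582138700 + 173113898854769*t.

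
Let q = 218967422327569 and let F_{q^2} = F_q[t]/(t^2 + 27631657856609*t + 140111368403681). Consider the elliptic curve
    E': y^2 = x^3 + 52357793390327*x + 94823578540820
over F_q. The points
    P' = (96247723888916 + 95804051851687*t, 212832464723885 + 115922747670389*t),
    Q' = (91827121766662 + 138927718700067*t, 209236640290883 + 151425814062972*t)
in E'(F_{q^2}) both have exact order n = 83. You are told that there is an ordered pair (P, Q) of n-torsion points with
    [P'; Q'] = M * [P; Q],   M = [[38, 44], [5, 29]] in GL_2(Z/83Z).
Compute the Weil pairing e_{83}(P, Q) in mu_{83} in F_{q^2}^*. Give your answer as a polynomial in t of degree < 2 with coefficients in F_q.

The 83-Weil pairing on E[83] over F_{218967422327569} is alternating-bilinear: e_{83}(P',Q') = e_{83}(P,Q)^det(M).
det M = 38*29 - 44*5 = 882 = 52 (mod 83); 52^{-1} = 8 (mod 83).
Double-and-add over 1010011: 7-1 doublings, 4-1 additions; each step l_{T,T}/v_{2T} or l_{T,P'}/v at Q'+S for random S.
The quotient is 59548552215058 + 159641938981817*t.
e_{83}(P,Q) = (59548552215058 + 159641938981817*t)^{8} = 43528310801308 + 19850221898323*t.

43528310801308 + 19850221898323*t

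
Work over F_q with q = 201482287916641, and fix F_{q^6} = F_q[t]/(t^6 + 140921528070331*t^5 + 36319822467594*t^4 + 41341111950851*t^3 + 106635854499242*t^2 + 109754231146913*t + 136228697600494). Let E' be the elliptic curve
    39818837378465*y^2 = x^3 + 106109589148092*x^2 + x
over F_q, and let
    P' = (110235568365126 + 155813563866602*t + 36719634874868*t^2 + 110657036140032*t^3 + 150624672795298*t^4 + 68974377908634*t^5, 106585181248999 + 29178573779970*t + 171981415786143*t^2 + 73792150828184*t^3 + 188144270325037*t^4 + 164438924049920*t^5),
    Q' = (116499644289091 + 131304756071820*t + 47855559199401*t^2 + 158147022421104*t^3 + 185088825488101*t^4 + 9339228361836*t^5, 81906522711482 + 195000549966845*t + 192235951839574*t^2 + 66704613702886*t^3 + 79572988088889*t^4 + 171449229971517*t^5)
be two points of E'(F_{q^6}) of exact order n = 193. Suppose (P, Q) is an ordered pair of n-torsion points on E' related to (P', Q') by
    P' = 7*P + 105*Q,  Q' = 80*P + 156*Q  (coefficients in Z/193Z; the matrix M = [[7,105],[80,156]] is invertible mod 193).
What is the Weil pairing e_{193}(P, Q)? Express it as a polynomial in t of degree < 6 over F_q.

Since e_{193}(P,P)=e_{193}(Q,Q)=1 and e_{193}(Q,P)=e_{193}(P,Q)^{-1}, expanding e_{193}(7*P + 105*Q,80*P + 156*Q) leaves e(P,Q)^det(M).
Hence e(P,Q) = e(P',Q')^{52} where 52 = 26^{-1} mod 193.
Montgomery->Weierstrass: x_W = 51843671160621*x+192162521285165, y_W=51843671160621*y on F_{201482287916641}; lands on y^2=x^3+46046019331314*x+78875598858257.
Double-and-add over 11000001: 8-1 doublings, 3-1 additions; each step l_{T,T}/v_{2T} or l_{T,P'}/v at Q'+S for random S.
Miller gives e_{193}(P',Q') = 69533202107430 + 10510409093223*t + 65647847932818*t^2 + 153029566213240*t^3 + 78401834897171*t^4 + 119984249710844*t^5 in F_{201482287916641^6}.
e_{193}(P,Q) = (69533202107430 + 10510409093223*t + 65647847932818*t^2 + 153029566213240*t^3 + 78401834897171*t^4 + 119984249710844*t^5)^{52} = 61487286354098 + 80381816040100*t + 84472916766669*t^2 + 100582019847315*t^3 + 2218347948765*t^4 + 97194535111631*t^5.

61487286354098 + 80381816040100*t + 84472916766669*t^2 + 100582019847315*t^3 + 2218347948765*t^4 + 97194535111631*t^5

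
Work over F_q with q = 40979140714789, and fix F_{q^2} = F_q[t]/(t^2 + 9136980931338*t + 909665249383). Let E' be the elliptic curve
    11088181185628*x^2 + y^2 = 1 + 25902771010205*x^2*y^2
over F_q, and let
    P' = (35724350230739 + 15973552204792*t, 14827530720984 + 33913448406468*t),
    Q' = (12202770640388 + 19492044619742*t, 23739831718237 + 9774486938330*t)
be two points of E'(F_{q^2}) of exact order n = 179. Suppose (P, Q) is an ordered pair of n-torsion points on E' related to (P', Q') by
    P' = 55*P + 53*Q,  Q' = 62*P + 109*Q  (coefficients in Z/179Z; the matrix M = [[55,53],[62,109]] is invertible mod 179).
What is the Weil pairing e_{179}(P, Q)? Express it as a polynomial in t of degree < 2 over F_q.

7387262784735 + 24715545026804*t

Alternating bilinearity on E[179] (values in mu_{179} in F_{40979140714789^2}) gives e(P',Q') = e(P,Q)^det(M).
Hence e(P,Q) = e(P',Q')^{97} where 97 = 24^{-1} mod 179.
Edwards a_E,d_E -> Montgomery A=31750162895912,B=34461311152497 -> Weierstrass 40123024779975,1520126088268 via alpha=26654729056700,beta=6541137722553.
Miller loop for e_{179} over F_{40979140714789^2}: bits of 179 = 10110011; 7 double steps + 4 add steps, l/v at each.
Result: e(P',Q') = 13008086059 + 17281392878726*t.
(13008086059 + 17281392878726*t)^{97} mod (40979140714789,f) = 7387262784735 + 24715545026804*t.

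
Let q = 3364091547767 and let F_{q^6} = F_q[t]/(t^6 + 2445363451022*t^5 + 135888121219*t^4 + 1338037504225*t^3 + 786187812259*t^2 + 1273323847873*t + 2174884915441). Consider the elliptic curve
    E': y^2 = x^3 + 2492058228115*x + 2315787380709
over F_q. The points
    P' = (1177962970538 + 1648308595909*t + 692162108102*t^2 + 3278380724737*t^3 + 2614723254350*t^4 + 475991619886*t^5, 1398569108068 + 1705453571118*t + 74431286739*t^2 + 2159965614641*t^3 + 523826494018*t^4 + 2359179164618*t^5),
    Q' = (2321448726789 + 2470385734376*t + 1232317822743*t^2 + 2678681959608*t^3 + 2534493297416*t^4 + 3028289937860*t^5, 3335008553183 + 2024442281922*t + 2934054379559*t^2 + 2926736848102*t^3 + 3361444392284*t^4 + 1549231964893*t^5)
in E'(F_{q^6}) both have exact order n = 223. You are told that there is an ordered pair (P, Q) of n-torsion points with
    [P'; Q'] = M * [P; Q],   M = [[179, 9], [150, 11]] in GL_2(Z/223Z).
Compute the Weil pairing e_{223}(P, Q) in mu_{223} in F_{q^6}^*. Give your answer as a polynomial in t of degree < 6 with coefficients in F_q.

Since e_{223}(P,P)=e_{223}(Q,Q)=1 and e_{223}(Q,P)=e_{223}(P,Q)^{-1}, expanding e_{223}(179*P + 9*Q,150*P + 11*Q) leaves e(P,Q)^det(M).
Inverting 173 mod 223: 165. Thus e_{223}(P,Q) = e(P',Q')^{165}.
n = 223 = (11011111)_2 (8 bits, wt 7); accumulate f_{223,P'}(Q'+S)/f_{223,P'}(S) along the 7-step ladder.
The quotient is 2855703285704 + 1570053832575*t + 1259388251319*t^2 + 1963599954921*t^3 + 1950131028864*t^4 + 3053539676780*t^5.
Raise to 165: e(P,Q) = 1795795038113 + 2155061066790*t + 3243705423714*t^2 + 1967319981356*t^3 + 1097135781094*t^4 + 1455967461547*t^5 in mu_{223}.

1795795038113 + 2155061066790*t + 3243705423714*t^2 + 1967319981356*t^3 + 1097135781094*t^4 + 1455967461547*t^5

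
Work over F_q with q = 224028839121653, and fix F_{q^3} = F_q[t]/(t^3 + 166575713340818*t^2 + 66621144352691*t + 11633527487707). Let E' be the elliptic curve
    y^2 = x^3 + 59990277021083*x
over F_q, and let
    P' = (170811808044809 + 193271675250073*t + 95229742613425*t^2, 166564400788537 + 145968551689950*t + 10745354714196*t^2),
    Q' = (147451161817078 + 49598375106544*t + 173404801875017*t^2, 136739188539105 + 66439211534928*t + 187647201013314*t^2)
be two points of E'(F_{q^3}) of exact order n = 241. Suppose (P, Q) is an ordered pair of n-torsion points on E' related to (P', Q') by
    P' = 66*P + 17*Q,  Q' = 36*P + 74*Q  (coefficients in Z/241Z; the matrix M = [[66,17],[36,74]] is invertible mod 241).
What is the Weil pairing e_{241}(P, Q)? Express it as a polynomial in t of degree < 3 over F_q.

210386142362119 + 192340767041775*t + 62751394192157*t^2

The 241-Weil pairing on E[241] over F_{224028839121653} is alternating-bilinear: e_{241}(P',Q') = e_{241}(P,Q)^det(M).
Inverting 175 mod 241: 157. Thus e_{241}(P,Q) = e(P',Q')^{157}.
Run Miller on y^2=x^3+59990277021083*x over F_{224028839121653}: ladder 11110001 (8 bits); e = f_P(D_Q)/f_Q(D_P).
e_{241}(P',Q') = 173356900899074 + 188043861531242*t + 85608983877060*t^2.
Hence e(P,Q) = 210386142362119 + 192340767041775*t + 62751394192157*t^2 in F_{224028839121653^3}^*.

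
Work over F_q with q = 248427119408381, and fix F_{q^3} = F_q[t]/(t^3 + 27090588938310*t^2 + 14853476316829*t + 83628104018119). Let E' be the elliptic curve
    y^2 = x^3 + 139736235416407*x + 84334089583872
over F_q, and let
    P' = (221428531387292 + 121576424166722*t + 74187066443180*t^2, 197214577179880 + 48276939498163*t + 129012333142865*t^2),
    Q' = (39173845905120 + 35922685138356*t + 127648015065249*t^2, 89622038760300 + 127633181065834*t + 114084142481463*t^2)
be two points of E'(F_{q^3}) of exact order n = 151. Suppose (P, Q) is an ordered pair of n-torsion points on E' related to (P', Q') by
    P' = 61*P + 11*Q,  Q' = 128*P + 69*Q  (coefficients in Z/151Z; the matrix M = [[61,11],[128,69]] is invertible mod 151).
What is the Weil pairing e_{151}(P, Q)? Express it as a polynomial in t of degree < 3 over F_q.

150944447718234 + 32506929321590*t + 97533487434168*t^2

Alternating bilinearity on E[151] (values in mu_{151} in F_{248427119408381^3}) gives e(P',Q') = e(P,Q)^det(M).
det M = 61*69 - 11*128 = 2801 = 83 (mod 151); 83^{-1} = 131 (mod 151).
8-bit Miller (10010111) on E'/F_{248427119408381} with a'=139736235416407, b'=84334089583872: accumulate tangent/chord ratios at Q'+S and P'+S'.
f_P(D_Q)/f_Q(D_P) = 170479208816615 + 175661779255985*t + 225108393869884*t^2.
Raise to 131: e(P,Q) = 150944447718234 + 32506929321590*t + 97533487434168*t^2 in mu_{151}.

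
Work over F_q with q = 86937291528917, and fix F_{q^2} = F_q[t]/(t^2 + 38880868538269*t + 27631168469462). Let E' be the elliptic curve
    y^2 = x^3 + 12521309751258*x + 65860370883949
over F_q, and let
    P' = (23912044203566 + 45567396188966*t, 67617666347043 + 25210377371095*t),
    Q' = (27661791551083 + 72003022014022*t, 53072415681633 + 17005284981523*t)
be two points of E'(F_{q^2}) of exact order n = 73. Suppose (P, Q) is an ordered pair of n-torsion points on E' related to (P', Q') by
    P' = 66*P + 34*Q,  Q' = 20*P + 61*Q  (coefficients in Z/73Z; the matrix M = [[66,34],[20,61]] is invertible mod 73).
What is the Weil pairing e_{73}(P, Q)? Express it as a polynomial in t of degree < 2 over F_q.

61733627152029 + 65612433451437*t

Alternating bilinearity on E[73] (values in mu_{73} in F_{86937291528917^2}) gives e(P',Q') = e(P,Q)^det(M).
So e_{73}(P,Q) = e_{73}(P',Q')^{6}, since 61*6 = 1 mod 73.
Double-and-add over 1001001: 7-1 doublings, 3-1 additions; each step l_{T,T}/v_{2T} or l_{T,P'}/v at Q'+S for random S.
The quotient is 49461501561872 + 64175778016978*t.
(49461501561872 + 64175778016978*t)^{6} mod (86937291528917,f) = 61733627152029 + 65612433451437*t.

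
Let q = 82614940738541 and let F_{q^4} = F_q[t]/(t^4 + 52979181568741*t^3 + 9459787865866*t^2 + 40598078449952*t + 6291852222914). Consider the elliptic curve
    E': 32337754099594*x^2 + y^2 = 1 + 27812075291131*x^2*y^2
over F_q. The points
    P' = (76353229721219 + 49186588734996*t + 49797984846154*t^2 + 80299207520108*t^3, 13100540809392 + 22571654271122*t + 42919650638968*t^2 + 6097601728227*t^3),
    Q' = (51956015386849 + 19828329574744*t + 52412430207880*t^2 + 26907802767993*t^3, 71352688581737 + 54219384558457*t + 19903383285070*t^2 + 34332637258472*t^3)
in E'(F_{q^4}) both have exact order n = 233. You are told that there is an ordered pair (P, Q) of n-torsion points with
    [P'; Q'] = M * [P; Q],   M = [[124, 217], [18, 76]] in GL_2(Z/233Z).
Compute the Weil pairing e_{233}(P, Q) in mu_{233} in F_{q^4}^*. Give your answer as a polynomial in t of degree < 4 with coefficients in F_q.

54944890689314 + 7966119918018*t + 7398173557483*t^2 + 28248347195571*t^3

e_{233} is bilinear + alternating on E[233], so e_{233}(124*P + 217*Q, 18*P + 76*Q) = e_{233}(P,Q)^(124*76-217*18).
Inverting 159 mod 233: 85. Thus e_{233}(P,Q) = e(P',Q')^{85}.
Map (x,y)_Ed via u=(1+y)/(1-y), v=(1+y)/((1-y)x) to Montgomery A=65520295344162,B=61027201399787; then to (a',b')=(48517014321718,76041803849791).
Build f_{233,P'} and f_{233,Q'} via the 8-bit ladder of 233=11101001_2; evaluate at shifted divisors; quotient in F_{82614940738541^4}.
e_{233}(P',Q') = 17512094247268 + 8530214111875*t + 3789390369643*t^2 + 64470667928951*t^3.
e_{233}(P,Q) = (17512094247268 + 8530214111875*t + 3789390369643*t^2 + 64470667928951*t^3)^{85} = 54944890689314 + 7966119918018*t + 7398173557483*t^2 + 28248347195571*t^3.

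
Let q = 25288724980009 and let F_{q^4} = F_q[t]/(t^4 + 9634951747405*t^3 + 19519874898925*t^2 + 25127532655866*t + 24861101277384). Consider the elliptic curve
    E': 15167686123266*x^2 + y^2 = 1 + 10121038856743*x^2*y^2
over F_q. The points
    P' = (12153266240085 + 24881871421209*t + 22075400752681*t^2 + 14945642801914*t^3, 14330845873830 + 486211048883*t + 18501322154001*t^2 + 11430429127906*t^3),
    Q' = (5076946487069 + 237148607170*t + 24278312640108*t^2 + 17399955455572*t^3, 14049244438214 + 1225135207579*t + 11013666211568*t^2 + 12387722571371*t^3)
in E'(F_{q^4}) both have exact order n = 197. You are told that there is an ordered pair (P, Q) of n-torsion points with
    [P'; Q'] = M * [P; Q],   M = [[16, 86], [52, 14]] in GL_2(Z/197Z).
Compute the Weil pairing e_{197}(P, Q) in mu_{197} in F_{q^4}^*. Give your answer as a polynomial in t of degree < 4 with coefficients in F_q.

The 197-Weil pairing on E[197] over F_{25288724980009} is alternating-bilinear: e_{197}(P',Q') = e_{197}(P,Q)^det(M).
16*14 - 86*52 = -4248; reduced mod 197: det = 86, inverse 126.
Edwards a_E,d_E -> Montgomery A=0,B=3474852430680 -> Weierstrass 16745561828231,0 via alpha=0,beta=7583843061633.
Run Miller on y^2=x^3+16745561828231*x over F_{25288724980009}: ladder 11000101 (8 bits); e = f_P(D_Q)/f_Q(D_P).
f_P(D_Q)/f_Q(D_P) = 4144223527599 + 25013406282801*t + 18965398965236*t^2 + 15819625892119*t^3.
Thus e_{197}(P,Q) = 18441547772780 + 3029025371536*t + 12016103104221*t^2 + 1643400080575*t^3.

18441547772780 + 3029025371536*t + 12016103104221*t^2 + 1643400080575*t^3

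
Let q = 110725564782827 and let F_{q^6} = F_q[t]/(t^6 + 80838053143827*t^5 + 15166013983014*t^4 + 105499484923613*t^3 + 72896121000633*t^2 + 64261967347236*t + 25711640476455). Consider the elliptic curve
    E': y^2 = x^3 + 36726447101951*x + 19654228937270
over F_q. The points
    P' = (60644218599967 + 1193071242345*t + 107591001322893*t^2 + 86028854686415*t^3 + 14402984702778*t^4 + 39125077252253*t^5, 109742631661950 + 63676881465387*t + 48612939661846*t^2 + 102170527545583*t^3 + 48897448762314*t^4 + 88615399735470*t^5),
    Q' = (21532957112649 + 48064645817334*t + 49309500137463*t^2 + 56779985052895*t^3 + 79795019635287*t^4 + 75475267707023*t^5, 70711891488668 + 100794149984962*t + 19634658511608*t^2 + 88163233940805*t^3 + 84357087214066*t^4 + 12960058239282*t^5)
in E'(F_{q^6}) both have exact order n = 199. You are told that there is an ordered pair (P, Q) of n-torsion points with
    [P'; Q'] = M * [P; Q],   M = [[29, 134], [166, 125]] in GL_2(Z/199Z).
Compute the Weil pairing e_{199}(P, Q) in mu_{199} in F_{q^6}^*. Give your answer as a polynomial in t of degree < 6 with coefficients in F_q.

39925635336652 + 90138933075836*t + 104085519636562*t^2 + 76631360639775*t^3 + 20930586915683*t^4 + 83170697931894*t^5

e_{199} is bilinear + alternating on E[199], so e_{199}(29*P + 134*Q, 166*P + 125*Q) = e_{199}(P,Q)^(29*125-134*166).
Inverting 87 mod 199: 183. Thus e_{199}(P,Q) = e(P',Q')^{183}.
Build f_{199,P'} and f_{199,Q'} via the 8-bit ladder of 199=11000111_2; evaluate at shifted divisors; quotient in F_{110725564782827^6}.
Miller gives e_{199}(P',Q') = 103423530247428 + 48333692880105*t + 25258427671905*t^2 + 85361022443732*t^3 + 73527982567434*t^4 + 22996589239263*t^5 in F_{110725564782827^6}.
Raise to 183: e(P,Q) = 39925635336652 + 90138933075836*t + 104085519636562*t^2 + 76631360639775*t^3 + 20930586915683*t^4 + 83170697931894*t^5 in mu_{199}.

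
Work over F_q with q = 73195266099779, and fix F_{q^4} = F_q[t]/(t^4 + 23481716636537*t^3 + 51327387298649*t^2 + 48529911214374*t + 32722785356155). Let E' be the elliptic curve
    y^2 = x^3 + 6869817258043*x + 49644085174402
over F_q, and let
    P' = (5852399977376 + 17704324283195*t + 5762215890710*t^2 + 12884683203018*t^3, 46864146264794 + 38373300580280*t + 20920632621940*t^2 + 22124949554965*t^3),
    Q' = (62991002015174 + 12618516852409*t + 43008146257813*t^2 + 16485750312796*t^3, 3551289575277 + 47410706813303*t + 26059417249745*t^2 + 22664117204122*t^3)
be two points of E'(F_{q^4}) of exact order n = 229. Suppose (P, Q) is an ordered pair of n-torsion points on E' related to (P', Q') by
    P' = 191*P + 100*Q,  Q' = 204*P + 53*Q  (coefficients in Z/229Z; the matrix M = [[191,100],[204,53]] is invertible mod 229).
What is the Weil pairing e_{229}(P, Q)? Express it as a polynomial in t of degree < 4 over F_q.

Under M = [[191,100],[204,53]] in GL_2(Z/229), e_{229}(P',Q') = e_{229}(P,Q)^(191*53-100*204 mod 229).
So e_{229}(P,Q) = e_{229}(P',Q')^{90}, since 28*90 = 1 mod 229.
n = 229 = (11100101)_2 (8 bits, wt 5); accumulate f_{229,P'}(Q'+S)/f_{229,P'}(S) along the 7-step ladder.
Result: e(P',Q') = 50814533365904 + 8318516874949*t + 65178588555467*t^2 + 71209863810802*t^3.
Thus e_{229}(P,Q) = 26986053694335 + 39704788653853*t + 201991107394*t^2 + 46959919459060*t^3.

26986053694335 + 39704788653853*t + 201991107394*t^2 + 46959919459060*t^3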